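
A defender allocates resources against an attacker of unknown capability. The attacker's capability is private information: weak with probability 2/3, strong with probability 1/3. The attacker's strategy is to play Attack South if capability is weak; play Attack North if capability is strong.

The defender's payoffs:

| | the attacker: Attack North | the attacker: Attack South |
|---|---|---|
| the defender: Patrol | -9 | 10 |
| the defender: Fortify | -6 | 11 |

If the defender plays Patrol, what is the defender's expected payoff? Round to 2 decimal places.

Take the expectation over the attacker's capability, weighting each type's action by its prior probability.
E[Patrol] = 2/3·10 + 1/3·(-9) = 20/3 + (-3) = 11/3

3.67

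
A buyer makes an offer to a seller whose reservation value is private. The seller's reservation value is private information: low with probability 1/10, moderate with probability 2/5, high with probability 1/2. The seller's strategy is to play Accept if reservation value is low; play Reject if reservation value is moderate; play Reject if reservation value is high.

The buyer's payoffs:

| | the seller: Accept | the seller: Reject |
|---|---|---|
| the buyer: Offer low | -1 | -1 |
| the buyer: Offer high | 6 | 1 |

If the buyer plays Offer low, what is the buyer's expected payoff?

Take the expectation over the seller's reservation value, weighting each type's action by its prior probability.
E[Offer low] = 1/10·(-1) + 2/5·(-1) + 1/2·(-1) = (-1/10) + (-2/5) + (-1/2) = -1

-1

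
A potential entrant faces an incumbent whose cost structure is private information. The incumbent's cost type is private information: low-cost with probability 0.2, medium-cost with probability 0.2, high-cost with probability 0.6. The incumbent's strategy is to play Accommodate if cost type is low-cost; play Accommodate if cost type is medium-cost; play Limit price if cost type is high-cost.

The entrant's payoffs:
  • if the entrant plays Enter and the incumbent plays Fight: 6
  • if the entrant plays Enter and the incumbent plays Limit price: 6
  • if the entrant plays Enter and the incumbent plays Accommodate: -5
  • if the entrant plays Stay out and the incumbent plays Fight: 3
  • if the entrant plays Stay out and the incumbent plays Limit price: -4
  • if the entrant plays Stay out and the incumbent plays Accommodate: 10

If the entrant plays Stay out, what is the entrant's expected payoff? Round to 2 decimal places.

Take the expectation over the incumbent's cost type, weighting each type's action by its prior probability.
E[Stay out] = 0.2·10 + 0.2·10 + 0.6·(-4) = 2 + 2 + (-2.4) = 1.6

1.60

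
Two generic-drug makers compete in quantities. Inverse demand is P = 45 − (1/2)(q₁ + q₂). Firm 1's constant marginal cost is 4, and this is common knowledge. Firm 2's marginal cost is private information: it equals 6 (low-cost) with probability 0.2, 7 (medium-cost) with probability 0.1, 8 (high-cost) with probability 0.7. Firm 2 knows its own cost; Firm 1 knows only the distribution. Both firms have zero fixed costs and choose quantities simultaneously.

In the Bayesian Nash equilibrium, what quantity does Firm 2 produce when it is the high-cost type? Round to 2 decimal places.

22.17

Type-c best response for Firm 2: q₂(c) = (45 − c) − q₁/2.
Firm 1 maximizes expected profit; its first-order condition is 45 − q₁ − (1/2)E[q₂] − 4 = 0.
Substituting E[q₂] and solving: E[c₂] = 7.5, so q₁ = (45 − 2·4 + 7.5)/(3/2) = 29.6667.
q₂(high-cost) = (45 − 8 − (1/2)·29.6667) = 22.1667.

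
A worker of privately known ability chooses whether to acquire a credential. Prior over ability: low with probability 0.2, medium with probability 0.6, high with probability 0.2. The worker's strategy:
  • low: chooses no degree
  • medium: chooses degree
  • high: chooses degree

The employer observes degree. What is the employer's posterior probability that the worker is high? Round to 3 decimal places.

P(degree) = 0.2·0 + 0.6·1 + 0.2·1 = 0.8
P(high | degree) = (0.2·1) / 0.8 = 0.2 / 0.8 = 0.25

0.250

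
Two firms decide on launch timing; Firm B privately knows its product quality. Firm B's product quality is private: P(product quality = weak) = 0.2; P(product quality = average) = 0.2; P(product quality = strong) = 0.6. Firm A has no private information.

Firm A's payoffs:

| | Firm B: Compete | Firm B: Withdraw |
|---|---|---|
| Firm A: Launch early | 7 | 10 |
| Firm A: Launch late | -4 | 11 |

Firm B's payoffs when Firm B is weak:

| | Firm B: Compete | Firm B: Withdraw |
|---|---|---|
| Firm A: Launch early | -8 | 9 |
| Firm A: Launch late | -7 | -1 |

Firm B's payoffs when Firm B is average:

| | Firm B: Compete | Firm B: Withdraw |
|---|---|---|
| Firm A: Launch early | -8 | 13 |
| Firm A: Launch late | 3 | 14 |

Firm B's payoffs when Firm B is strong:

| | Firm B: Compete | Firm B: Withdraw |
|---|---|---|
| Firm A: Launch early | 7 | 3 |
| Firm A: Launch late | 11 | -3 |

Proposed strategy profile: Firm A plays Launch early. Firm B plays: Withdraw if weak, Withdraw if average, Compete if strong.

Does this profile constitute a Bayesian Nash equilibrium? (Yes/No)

Yes

A profile is a BNE iff every type of every player is best-responding given beliefs about the other side.
Firm A plays Launch early: E[Launch early] = 0.2·(10) + 0.2·(10) + 0.6·(7) = 8.2; E[Launch late] = 2. Best-responding. ✓
Firm B (product quality weak), facing Launch early: Compete gives -8, Withdraw gives 9. Proposed Withdraw is best. ✓
Firm B (product quality average), facing Launch early: Compete gives -8, Withdraw gives 13. Proposed Withdraw is best. ✓
Firm B (product quality strong), facing Launch early: Compete gives 7, Withdraw gives 3. Proposed Compete is best. ✓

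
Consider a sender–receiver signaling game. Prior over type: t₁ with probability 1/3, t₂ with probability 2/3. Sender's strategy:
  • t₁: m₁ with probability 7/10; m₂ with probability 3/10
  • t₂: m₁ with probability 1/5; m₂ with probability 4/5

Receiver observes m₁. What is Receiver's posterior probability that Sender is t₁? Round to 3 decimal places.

0.636

P(m₁) = (1/3)·(7/10) + (2/3)·(1/5) = 11/30
P(t₁ | m₁) = ((1/3)·(7/10)) / (11/30) = (7/30) / (11/30) = 7/11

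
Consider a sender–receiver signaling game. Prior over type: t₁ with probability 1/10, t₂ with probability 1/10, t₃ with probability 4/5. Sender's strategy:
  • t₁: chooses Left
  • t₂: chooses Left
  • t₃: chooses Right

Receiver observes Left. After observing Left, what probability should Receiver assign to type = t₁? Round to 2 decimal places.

0.50

Apply Bayes' rule using the sender's strategy as the likelihood.
P(Left) = (1/10)·1 + (1/10)·1 + (4/5)·0 = 1/5
P(t₁ | Left) = ((1/10)·1) / (1/5) = (1/10) / (1/5) = 1/2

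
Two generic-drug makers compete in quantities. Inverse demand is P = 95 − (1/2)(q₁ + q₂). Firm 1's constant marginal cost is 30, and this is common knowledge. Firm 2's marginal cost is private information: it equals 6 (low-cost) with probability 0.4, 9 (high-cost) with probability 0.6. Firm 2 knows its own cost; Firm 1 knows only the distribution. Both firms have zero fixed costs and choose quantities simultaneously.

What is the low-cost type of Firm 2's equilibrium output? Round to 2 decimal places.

74.73

Firm 2 with cost c maximizes (95 − (1/2)(q₁+q₂) − c)·q₂, giving q₂(c) = (95 − c − (1/2)q₁).
E[c₂] = 0.4·6 + 0.6·9 = 7.8
Firm 1's FOC against E[q₂] yields q₁ = (95 − 2·30 + E[c₂])/(3/2) = (95 − 60 + 7.8)/(3/2) = 28.5333.
q₂(low-cost) = (95 − 6 − (1/2)·28.5333) = 74.7333.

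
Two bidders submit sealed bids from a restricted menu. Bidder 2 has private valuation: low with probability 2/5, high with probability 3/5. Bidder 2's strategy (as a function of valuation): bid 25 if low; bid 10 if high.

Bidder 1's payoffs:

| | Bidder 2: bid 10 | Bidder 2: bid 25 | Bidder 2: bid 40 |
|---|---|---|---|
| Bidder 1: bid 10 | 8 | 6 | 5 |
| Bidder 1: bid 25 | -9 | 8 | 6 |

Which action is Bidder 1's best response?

Compute Bidder 1's expected payoff for each action, taking the expectation over Bidder 2's type.
E[bid 10] = 2/5·(6) + 3/5·(8) = 36/5
E[bid 25] = 2/5·(8) + 3/5·(-9) = -11/5
Best response: bid 10 (36/5 is the largest).

bid 10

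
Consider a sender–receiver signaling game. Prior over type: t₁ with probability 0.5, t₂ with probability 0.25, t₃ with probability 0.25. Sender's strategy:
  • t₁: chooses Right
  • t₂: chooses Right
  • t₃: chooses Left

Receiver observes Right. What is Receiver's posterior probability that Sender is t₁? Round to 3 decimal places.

0.667

Apply Bayes' rule using the sender's strategy as the likelihood.
P(Right) = 0.5·1 + 0.25·1 + 0.25·0 = 0.75
P(t₁ | Right) = (0.5·1) / 0.75 = 0.5 / 0.75 = 0.666667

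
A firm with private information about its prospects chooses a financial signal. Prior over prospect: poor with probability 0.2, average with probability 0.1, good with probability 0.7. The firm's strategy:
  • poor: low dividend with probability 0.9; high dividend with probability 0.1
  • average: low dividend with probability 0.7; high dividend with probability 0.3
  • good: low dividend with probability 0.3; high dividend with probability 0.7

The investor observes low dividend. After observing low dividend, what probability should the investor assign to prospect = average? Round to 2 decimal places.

0.15

P(low dividend) = 0.2·0.9 + 0.1·0.7 + 0.7·0.3 = 0.46
P(average | low dividend) = (0.1·0.7) / 0.46 = 0.07 / 0.46 = 0.152174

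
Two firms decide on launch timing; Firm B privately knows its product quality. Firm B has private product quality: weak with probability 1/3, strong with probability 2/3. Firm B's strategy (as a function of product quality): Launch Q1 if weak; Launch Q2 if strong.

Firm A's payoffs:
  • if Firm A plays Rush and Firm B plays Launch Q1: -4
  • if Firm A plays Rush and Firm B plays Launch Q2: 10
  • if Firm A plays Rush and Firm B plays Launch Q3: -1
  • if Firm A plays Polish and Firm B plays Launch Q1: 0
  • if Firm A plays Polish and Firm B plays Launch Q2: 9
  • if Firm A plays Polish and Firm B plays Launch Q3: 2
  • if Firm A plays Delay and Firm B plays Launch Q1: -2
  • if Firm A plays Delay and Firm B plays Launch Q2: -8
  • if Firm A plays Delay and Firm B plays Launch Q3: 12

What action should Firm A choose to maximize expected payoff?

Polish

E[Rush] = 1/3·(-4) + 2/3·(10) = 16/3
E[Polish] = 1/3·(0) + 2/3·(9) = 6
E[Delay] = 1/3·(-2) + 2/3·(-8) = -6
Best response: Polish (6 is the largest).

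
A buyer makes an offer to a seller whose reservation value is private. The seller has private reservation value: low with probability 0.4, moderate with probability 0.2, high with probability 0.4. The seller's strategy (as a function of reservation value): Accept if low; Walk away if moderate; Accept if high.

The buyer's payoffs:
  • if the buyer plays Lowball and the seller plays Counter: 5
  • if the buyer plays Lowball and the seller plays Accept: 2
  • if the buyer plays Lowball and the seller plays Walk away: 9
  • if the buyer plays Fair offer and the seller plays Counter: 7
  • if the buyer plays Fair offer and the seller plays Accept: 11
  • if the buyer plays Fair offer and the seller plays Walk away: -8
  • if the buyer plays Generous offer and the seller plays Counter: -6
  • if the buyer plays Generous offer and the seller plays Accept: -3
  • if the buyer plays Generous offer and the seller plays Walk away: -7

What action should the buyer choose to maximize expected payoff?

Fair offer

E[Lowball] = 0.4·(2) + 0.2·(9) + 0.4·(2) = 3.4
E[Fair offer] = 0.4·(11) + 0.2·(-8) + 0.4·(11) = 7.2
E[Generous offer] = 0.4·(-3) + 0.2·(-7) + 0.4·(-3) = -3.8
Best response: Fair offer (7.2 is the largest).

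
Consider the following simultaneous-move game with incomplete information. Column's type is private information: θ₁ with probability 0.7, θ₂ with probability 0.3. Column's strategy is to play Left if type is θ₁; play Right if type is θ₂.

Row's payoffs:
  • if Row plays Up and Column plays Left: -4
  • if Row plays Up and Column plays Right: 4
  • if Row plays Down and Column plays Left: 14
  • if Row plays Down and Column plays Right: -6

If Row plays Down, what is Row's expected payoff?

E[Down] = 0.7·14 + 0.3·(-6) = 9.8 + (-1.8) = 8

8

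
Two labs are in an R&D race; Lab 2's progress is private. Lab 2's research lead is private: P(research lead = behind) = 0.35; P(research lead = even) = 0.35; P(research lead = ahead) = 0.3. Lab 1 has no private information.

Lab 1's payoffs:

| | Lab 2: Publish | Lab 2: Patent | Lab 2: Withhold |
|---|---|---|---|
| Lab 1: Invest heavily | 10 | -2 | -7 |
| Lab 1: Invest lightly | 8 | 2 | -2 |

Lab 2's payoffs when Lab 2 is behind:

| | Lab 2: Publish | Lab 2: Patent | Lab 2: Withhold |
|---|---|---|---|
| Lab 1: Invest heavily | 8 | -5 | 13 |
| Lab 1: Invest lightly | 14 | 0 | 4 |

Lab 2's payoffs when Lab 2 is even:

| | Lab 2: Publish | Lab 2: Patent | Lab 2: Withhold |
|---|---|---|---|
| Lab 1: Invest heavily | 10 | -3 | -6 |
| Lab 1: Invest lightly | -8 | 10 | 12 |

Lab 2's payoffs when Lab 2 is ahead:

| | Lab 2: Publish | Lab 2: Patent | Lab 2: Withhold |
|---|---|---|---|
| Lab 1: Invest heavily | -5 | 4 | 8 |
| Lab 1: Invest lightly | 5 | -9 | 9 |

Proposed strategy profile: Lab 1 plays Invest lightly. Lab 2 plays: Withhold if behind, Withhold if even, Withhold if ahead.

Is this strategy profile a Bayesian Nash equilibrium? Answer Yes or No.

A profile is a BNE iff every type of every player is best-responding given beliefs about the other side.
Lab 1 plays Invest lightly: E[Invest lightly] = 0.35·(-2) + 0.35·(-2) + 0.3·(-2) = -2; E[Invest heavily] = -7. Best-responding. ✓
Lab 2 (research lead behind), facing Invest lightly: Publish gives 14, Patent gives 0, Withhold gives 4. Proposed Withhold is not best — profitable deviation exists. ✗
Lab 2 (research lead even), facing Invest lightly: Publish gives -8, Patent gives 10, Withhold gives 12. Proposed Withhold is best. ✓
Lab 2 (research lead ahead), facing Invest lightly: Publish gives 5, Patent gives -9, Withhold gives 9. Proposed Withhold is best. ✓

No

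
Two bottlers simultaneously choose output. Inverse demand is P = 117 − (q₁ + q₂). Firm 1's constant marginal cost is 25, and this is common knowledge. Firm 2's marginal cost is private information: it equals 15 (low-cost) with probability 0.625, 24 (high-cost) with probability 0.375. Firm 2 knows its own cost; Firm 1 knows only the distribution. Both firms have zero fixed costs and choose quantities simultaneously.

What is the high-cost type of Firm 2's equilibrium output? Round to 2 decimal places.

Type-c best response for Firm 2: q₂(c) = (117 − c)/2 − q₁/2.
Firm 1 maximizes expected profit; its first-order condition is 117 − 2q₁ − E[q₂] − 25 = 0.
Substituting E[q₂] and solving: E[c₂] = 18.375, so q₁ = (117 − 2·25 + 18.375)/3 = 28.4583.
q₂(high-cost) = (117 − 24 − 28.4583)/2 = 32.2708.

32.27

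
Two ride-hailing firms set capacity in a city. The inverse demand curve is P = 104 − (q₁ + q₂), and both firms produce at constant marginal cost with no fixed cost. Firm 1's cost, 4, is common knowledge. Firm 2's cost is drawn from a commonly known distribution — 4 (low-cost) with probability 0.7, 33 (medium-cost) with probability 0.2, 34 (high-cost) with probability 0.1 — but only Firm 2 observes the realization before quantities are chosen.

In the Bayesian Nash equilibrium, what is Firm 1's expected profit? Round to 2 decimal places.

Type-c best response for Firm 2: q₂(c) = (104 − c)/2 − q₁/2.
Firm 1 maximizes expected profit; its first-order condition is 104 − 2q₁ − E[q₂] − 4 = 0.
Substituting E[q₂] and solving: E[c₂] = 12.8, so q₁ = (104 − 2·4 + 12.8)/3 = 36.2667.
E[P] = 104 − (q₁ + E[q₂]) = 40.2667; Firm 1's expected profit = (E[P] − 4)·q₁ = (40.2667 − 4)·36.2667 = 1315.27.

1315.27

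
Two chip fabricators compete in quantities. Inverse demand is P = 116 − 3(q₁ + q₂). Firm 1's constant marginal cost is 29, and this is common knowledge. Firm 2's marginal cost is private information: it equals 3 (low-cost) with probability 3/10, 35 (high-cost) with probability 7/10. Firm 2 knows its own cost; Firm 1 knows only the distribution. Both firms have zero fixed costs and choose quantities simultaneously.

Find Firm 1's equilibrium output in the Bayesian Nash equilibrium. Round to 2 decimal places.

9.27

Type-c best response for Firm 2: q₂(c) = (116 − c)/6 − q₁/2.
Firm 1 maximizes expected profit; its first-order condition is 116 − 6q₁ − 3E[q₂] − 29 = 0.
Substituting E[q₂] and solving: E[c₂] = 25.4, so q₁ = (116 − 2·29 + 25.4)/9 = 9.26667.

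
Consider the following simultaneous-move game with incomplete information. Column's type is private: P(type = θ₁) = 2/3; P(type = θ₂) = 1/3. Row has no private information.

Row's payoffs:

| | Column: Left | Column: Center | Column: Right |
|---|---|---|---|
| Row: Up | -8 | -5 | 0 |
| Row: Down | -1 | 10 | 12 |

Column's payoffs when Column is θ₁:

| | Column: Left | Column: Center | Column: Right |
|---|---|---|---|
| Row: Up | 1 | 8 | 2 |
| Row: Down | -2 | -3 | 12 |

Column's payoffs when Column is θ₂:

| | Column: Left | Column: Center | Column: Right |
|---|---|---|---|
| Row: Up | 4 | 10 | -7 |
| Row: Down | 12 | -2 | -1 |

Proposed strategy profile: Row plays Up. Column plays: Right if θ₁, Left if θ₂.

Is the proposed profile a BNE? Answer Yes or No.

No

A profile is a BNE iff every type of every player is best-responding given beliefs about the other side.
Row plays Up: E[Up] = 2/3·(0) + 1/3·(-8) = -8/3; E[Down] = 23/3. Not best-responding. ✗
Column (type θ₁), facing Up: Left gives 1, Center gives 8, Right gives 2. Proposed Right is not best — profitable deviation exists. ✗
Column (type θ₂), facing Up: Left gives 4, Center gives 10, Right gives -7. Proposed Left is not best — profitable deviation exists. ✗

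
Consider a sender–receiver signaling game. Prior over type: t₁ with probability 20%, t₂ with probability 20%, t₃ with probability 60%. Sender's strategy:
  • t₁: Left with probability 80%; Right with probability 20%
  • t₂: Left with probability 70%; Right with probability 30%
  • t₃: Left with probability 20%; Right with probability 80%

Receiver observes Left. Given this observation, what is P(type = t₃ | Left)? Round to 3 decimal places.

P(Left) = 0.2·0.8 + 0.2·0.7 + 0.6·0.2 = 0.42
P(t₃ | Left) = (0.6·0.2) / 0.42 = 0.12 / 0.42 = 0.285714

0.286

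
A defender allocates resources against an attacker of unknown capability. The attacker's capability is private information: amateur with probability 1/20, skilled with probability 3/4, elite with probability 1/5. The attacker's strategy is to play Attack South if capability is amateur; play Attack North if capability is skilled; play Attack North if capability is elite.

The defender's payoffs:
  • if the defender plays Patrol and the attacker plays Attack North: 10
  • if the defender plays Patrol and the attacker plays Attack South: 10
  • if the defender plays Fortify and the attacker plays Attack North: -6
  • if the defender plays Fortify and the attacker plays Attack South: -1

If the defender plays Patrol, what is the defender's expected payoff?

10

E[Patrol] = 1/20·10 + 3/4·10 + 1/5·10 = 1/2 + 15/2 + 2 = 10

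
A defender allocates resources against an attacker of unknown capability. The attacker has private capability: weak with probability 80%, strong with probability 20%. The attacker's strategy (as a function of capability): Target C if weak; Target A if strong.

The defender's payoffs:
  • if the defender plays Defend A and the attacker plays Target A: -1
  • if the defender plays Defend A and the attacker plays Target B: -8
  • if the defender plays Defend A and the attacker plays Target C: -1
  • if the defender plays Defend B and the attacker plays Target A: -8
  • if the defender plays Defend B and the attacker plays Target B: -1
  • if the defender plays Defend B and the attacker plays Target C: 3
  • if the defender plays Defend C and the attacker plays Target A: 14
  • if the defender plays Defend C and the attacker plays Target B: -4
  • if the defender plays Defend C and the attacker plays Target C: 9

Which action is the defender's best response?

E[Defend A] = 0.8·(-1) + 0.2·(-1) = -1
E[Defend B] = 0.8·(3) + 0.2·(-8) = 0.8
E[Defend C] = 0.8·(9) + 0.2·(14) = 10
Best response: Defend C (10 is the largest).

Defend C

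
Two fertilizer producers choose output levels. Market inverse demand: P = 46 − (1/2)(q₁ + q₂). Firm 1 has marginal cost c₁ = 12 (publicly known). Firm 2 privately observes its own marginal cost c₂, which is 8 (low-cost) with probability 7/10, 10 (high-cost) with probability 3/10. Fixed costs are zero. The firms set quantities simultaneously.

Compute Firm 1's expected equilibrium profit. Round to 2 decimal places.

Type-c best response for Firm 2: q₂(c) = (46 − c) − q₁/2.
Firm 1 maximizes expected profit; its first-order condition is 46 − q₁ − (1/2)E[q₂] − 12 = 0.
Substituting E[q₂] and solving: E[c₂] = 8.6, so q₁ = (46 − 2·12 + 8.6)/(3/2) = 20.4.
E[P] = 46 − (1/2)·(q₁ + E[q₂]) = 22.2; Firm 1's expected profit = (E[P] − 12)·q₁ = (22.2 − 12)·20.4 = 208.08.

208.08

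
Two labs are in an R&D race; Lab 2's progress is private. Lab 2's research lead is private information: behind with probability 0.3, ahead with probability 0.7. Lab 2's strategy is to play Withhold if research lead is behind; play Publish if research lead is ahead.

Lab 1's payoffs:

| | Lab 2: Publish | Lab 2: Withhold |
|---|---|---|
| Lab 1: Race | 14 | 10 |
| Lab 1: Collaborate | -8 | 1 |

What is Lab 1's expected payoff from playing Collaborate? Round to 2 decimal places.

Take the expectation over Lab 2's research lead, weighting each type's action by its prior probability.
E[Collaborate] = 0.3·1 + 0.7·(-8) = 0.3 + (-5.6) = -5.3

-5.30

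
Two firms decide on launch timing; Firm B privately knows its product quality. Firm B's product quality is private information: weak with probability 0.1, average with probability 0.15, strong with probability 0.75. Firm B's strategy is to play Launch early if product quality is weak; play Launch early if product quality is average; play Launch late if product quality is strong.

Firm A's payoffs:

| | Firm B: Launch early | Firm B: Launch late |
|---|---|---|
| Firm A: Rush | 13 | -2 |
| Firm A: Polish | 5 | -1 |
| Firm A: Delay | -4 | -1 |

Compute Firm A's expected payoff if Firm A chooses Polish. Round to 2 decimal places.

0.50

E[Polish] = 0.1·5 + 0.15·5 + 0.75·(-1) = 0.5 + 0.75 + (-0.75) = 0.5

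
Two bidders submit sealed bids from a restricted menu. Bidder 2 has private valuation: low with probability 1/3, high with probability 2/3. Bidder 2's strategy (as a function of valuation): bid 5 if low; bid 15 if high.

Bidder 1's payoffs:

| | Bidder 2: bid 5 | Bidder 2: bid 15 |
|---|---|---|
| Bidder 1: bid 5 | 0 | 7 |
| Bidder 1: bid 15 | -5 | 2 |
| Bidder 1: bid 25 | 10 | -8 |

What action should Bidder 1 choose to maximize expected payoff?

E[bid 5] = 1/3·(0) + 2/3·(7) = 14/3
E[bid 15] = 1/3·(-5) + 2/3·(2) = -1/3
E[bid 25] = 1/3·(10) + 2/3·(-8) = -2
Best response: bid 5 (14/3 is the largest).

bid 5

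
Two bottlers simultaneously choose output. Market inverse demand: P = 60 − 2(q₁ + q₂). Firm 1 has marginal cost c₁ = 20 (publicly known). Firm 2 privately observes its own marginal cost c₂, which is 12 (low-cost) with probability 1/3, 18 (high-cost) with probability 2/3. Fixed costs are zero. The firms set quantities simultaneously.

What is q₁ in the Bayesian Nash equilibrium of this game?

6

Type-c best response for Firm 2: q₂(c) = (60 − c)/4 − q₁/2.
Firm 1 maximizes expected profit; its first-order condition is 60 − 4q₁ − 2E[q₂] − 20 = 0.
Substituting E[q₂] and solving: E[c₂] = 16, so q₁ = (60 − 2·20 + 16)/6 = 6.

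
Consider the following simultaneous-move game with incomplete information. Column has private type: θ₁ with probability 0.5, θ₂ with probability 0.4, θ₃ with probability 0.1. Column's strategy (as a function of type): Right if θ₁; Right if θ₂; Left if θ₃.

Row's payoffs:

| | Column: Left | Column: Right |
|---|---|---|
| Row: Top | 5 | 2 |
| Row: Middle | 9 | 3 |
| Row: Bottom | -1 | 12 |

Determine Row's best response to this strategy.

Bottom

E[Top] = 0.5·(2) + 0.4·(2) + 0.1·(5) = 2.3
E[Middle] = 0.5·(3) + 0.4·(3) + 0.1·(9) = 3.6
E[Bottom] = 0.5·(12) + 0.4·(12) + 0.1·(-1) = 10.7
Best response: Bottom (10.7 is the largest).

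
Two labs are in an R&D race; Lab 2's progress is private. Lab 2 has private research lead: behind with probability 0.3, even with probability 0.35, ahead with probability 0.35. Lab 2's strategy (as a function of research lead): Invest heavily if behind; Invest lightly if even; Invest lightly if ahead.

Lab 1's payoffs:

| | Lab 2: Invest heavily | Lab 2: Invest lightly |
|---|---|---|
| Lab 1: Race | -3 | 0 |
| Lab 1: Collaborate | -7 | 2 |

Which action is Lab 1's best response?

Collaborate

E[Race] = 0.3·(-3) + 0.35·(0) + 0.35·(0) = -0.9
E[Collaborate] = 0.3·(-7) + 0.35·(2) + 0.35·(2) = -0.7
Best response: Collaborate (-0.7 is the largest).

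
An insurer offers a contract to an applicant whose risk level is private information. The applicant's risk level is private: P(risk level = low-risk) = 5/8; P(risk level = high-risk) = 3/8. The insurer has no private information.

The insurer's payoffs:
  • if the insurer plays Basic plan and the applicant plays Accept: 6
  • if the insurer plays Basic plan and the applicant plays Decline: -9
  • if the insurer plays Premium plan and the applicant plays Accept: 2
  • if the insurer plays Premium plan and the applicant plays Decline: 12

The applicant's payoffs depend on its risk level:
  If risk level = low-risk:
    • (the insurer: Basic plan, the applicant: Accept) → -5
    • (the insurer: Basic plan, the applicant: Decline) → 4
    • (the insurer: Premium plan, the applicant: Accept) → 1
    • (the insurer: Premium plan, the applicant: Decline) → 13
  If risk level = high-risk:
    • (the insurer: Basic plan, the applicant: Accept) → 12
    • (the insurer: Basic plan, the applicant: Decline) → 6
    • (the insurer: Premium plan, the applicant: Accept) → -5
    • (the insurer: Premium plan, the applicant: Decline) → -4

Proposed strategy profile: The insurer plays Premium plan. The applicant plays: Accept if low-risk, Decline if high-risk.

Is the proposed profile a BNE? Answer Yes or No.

A profile is a BNE iff every type of every player is best-responding given beliefs about the other side.
The insurer plays Premium plan: E[Premium plan] = 5/8·(2) + 3/8·(12) = 23/4; E[Basic plan] = 3/8. Best-responding. ✓
The applicant (risk level low-risk), facing Premium plan: Accept gives 1, Decline gives 13. Proposed Accept is not best — profitable deviation exists. ✗
The applicant (risk level high-risk), facing Premium plan: Accept gives -5, Decline gives -4. Proposed Decline is best. ✓

No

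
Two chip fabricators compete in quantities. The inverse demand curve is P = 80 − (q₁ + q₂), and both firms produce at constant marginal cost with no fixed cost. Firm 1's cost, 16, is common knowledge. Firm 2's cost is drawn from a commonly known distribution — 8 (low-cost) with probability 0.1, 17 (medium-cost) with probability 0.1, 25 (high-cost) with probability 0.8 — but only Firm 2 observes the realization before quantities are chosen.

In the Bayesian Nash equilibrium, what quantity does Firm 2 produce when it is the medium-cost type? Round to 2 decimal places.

19.75

Firm 2 with cost c maximizes (80 − (q₁+q₂) − c)·q₂, giving q₂(c) = (80 − c − q₁)/2.
E[c₂] = 0.1·8 + 0.1·17 + 0.8·25 = 22.5
Firm 1's FOC against E[q₂] yields q₁ = (80 − 2·16 + E[c₂])/3 = (80 − 32 + 22.5)/3 = 23.5.
q₂(medium-cost) = (80 − 17 − 23.5)/2 = 19.75.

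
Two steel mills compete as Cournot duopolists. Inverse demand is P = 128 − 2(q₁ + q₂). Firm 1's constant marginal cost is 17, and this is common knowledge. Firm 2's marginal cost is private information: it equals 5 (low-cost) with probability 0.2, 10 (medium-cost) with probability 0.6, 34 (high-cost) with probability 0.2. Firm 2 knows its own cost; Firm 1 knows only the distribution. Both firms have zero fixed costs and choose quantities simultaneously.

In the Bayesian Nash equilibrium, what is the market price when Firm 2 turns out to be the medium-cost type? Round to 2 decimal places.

51.03

Firm 2 with cost c maximizes (128 − 2(q₁+q₂) − c)·q₂, giving q₂(c) = (128 − c − 2q₁)/4.
E[c₂] = 0.2·5 + 0.6·10 + 0.2·34 = 13.8
Firm 1's FOC against E[q₂] yields q₁ = (128 − 2·17 + E[c₂])/6 = (128 − 34 + 13.8)/6 = 17.9667.
q₂(medium-cost) = 20.5167, so P = 128 − 2·(17.9667 + 20.5167) = 51.0333.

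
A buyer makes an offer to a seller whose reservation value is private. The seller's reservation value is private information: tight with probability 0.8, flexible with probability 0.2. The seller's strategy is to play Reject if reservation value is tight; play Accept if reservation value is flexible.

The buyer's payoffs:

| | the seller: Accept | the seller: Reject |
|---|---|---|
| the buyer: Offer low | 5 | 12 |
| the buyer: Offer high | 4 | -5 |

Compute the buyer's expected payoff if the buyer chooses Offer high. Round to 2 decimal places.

E[Offer high] = 0.8·(-5) + 0.2·4 = (-4) + 0.8 = -3.2

-3.20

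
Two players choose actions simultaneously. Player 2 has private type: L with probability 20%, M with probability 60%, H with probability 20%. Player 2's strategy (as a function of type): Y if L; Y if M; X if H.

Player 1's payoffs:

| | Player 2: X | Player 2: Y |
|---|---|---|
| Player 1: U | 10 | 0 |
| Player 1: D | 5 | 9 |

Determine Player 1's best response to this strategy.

D

E[U] = 0.2·(0) + 0.6·(0) + 0.2·(10) = 2
E[D] = 0.2·(9) + 0.6·(9) + 0.2·(5) = 8.2
Best response: D (8.2 is the largest).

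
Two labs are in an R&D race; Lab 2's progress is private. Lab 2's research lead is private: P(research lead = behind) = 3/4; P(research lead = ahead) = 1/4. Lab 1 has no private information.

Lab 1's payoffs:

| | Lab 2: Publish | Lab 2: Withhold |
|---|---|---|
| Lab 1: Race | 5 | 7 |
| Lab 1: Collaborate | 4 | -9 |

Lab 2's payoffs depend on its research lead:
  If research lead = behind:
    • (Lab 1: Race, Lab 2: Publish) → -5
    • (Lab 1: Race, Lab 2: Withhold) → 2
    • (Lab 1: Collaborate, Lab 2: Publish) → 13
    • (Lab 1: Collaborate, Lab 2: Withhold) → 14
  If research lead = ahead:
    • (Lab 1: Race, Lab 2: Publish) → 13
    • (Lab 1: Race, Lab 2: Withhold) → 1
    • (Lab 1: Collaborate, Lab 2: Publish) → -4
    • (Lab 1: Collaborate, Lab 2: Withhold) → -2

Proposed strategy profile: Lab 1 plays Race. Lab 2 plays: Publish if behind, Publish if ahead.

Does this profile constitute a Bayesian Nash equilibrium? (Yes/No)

Lab 1 plays Race: E[Race] = 3/4·(5) + 1/4·(5) = 5; E[Collaborate] = 4. Best-responding. ✓
Lab 2 (research lead behind), facing Race: Publish gives -5, Withhold gives 2. Proposed Publish is not best — profitable deviation exists. ✗
Lab 2 (research lead ahead), facing Race: Publish gives 13, Withhold gives 1. Proposed Publish is best. ✓

No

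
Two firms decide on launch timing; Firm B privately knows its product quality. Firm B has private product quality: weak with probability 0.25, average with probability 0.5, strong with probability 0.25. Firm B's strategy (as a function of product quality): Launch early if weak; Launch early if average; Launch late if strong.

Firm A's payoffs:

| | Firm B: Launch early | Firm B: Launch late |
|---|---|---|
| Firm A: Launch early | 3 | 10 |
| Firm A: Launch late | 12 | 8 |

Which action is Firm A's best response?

Launch late

E[Launch early] = 0.25·(3) + 0.5·(3) + 0.25·(10) = 4.75
E[Launch late] = 0.25·(12) + 0.5·(12) + 0.25·(8) = 11
Best response: Launch late (11 is the largest).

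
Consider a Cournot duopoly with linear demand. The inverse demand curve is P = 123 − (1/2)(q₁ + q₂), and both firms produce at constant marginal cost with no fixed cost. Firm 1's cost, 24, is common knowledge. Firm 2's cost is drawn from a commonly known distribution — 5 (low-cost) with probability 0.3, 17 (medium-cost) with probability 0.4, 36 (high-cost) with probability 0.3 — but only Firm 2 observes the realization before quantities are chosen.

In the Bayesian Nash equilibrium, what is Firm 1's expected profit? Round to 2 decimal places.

1967.74

Type-c best response for Firm 2: q₂(c) = (123 − c) − q₁/2.
Firm 1 maximizes expected profit; its first-order condition is 123 − q₁ − (1/2)E[q₂] − 24 = 0.
Substituting E[q₂] and solving: E[c₂] = 19.1, so q₁ = (123 − 2·24 + 19.1)/(3/2) = 62.7333.
E[P] = 123 − (1/2)·(q₁ + E[q₂]) = 55.3667; Firm 1's expected profit = (E[P] − 24)·q₁ = (55.3667 − 24)·62.7333 = 1967.74.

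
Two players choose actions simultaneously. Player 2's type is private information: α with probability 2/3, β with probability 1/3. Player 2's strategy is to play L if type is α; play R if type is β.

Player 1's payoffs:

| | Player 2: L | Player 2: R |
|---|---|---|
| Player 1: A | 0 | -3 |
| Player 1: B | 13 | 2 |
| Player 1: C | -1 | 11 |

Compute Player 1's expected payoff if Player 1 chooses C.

E[C] = 2/3·(-1) + 1/3·11 = (-2/3) + 11/3 = 3

3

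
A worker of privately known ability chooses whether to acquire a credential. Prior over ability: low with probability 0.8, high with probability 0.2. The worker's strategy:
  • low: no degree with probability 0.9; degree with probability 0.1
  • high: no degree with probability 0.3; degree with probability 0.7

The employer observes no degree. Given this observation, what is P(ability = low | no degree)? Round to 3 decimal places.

0.923

P(no degree) = 0.8·0.9 + 0.2·0.3 = 0.78
P(low | no degree) = (0.8·0.9) / 0.78 = 0.72 / 0.78 = 0.923077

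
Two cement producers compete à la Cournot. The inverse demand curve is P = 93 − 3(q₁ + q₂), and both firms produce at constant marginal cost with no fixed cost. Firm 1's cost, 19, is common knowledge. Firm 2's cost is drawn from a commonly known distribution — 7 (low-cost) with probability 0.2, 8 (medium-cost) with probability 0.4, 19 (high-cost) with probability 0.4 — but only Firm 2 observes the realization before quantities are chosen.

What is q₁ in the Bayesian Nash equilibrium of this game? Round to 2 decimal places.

Firm 2 with cost c maximizes (93 − 3(q₁+q₂) − c)·q₂, giving q₂(c) = (93 − c − 3q₁)/6.
E[c₂] = 0.2·7 + 0.4·8 + 0.4·19 = 12.2
Firm 1's FOC against E[q₂] yields q₁ = (93 − 2·19 + E[c₂])/9 = (93 − 38 + 12.2)/9 = 7.46667.

7.47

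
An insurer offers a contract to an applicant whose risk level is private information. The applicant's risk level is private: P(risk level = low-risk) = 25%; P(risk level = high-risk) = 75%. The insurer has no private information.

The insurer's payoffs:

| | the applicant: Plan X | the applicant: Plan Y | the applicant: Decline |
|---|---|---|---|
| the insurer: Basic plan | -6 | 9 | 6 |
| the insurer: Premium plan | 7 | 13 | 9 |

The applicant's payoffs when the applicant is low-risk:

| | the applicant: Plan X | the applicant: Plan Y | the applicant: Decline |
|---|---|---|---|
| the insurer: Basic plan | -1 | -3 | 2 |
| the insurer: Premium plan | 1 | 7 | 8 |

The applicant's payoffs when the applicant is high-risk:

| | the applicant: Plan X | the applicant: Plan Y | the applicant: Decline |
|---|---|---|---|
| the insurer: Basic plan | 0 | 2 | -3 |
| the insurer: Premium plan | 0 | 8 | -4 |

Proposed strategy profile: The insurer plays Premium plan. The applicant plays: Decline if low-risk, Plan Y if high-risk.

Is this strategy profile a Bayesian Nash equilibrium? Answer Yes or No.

The insurer plays Premium plan: E[Premium plan] = 0.25·(9) + 0.75·(13) = 12; E[Basic plan] = 8.25. Best-responding. ✓
The applicant (risk level low-risk), facing Premium plan: Plan X gives 1, Plan Y gives 7, Decline gives 8. Proposed Decline is best. ✓
The applicant (risk level high-risk), facing Premium plan: Plan X gives 0, Plan Y gives 8, Decline gives -4. Proposed Plan Y is best. ✓

Yes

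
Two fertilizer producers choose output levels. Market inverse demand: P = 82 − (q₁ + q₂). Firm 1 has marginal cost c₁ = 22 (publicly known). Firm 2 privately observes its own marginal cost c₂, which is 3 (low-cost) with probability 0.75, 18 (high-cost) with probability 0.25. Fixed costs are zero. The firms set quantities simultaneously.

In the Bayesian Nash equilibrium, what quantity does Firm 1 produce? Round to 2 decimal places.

14.92

Firm 2 with cost c maximizes (82 − (q₁+q₂) − c)·q₂, giving q₂(c) = (82 − c − q₁)/2.
E[c₂] = 0.75·3 + 0.25·18 = 6.75
Firm 1's FOC against E[q₂] yields q₁ = (82 − 2·22 + E[c₂])/3 = (82 − 44 + 6.75)/3 = 14.9167.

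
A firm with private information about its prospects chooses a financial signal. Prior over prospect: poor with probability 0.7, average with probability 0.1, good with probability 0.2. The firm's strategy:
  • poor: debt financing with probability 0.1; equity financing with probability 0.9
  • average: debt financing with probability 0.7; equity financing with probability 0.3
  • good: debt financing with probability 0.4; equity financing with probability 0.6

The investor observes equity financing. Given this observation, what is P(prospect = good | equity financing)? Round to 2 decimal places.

P(equity financing) = 0.7·0.9 + 0.1·0.3 + 0.2·0.6 = 0.78
P(good | equity financing) = (0.2·0.6) / 0.78 = 0.12 / 0.78 = 0.153846

0.15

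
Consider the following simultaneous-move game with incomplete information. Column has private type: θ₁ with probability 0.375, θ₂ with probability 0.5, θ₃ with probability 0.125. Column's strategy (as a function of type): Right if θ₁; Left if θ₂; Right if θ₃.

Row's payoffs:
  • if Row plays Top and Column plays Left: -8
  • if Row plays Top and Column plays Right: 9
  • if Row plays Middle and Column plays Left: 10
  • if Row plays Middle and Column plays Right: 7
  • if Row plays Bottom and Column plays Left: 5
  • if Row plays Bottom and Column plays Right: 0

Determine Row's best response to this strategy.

E[Top] = 0.375·(9) + 0.5·(-8) + 0.125·(9) = 0.5
E[Middle] = 0.375·(7) + 0.5·(10) + 0.125·(7) = 8.5
E[Bottom] = 0.375·(0) + 0.5·(5) + 0.125·(0) = 2.5
Best response: Middle (8.5 is the largest).

Middle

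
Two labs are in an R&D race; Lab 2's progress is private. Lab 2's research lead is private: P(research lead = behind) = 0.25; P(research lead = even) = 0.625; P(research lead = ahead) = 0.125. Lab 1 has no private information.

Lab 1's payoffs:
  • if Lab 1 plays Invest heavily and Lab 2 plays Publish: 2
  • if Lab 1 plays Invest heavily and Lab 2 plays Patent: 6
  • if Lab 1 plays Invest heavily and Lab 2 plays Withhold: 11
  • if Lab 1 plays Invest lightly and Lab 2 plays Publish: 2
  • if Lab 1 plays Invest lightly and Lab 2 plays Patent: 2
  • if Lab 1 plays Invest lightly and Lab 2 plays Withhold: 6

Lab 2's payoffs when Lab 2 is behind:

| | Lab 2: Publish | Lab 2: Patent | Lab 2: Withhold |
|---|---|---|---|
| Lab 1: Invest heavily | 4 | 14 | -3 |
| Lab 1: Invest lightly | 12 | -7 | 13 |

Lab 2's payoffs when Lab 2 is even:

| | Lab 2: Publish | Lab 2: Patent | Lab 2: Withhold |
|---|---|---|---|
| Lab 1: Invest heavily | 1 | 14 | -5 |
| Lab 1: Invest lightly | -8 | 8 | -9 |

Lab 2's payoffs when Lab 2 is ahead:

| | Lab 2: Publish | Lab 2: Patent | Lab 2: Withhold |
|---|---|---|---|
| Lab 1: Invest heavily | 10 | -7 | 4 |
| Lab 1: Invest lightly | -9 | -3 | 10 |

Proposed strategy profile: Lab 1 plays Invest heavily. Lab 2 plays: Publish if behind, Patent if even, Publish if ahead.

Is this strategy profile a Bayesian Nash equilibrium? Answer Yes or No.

No

A profile is a BNE iff every type of every player is best-responding given beliefs about the other side.
Lab 1 plays Invest heavily: E[Invest heavily] = 0.25·(2) + 0.625·(6) + 0.125·(2) = 4.5; E[Invest lightly] = 2. Best-responding. ✓
Lab 2 (research lead behind), facing Invest heavily: Publish gives 4, Patent gives 14, Withhold gives -3. Proposed Publish is not best — profitable deviation exists. ✗
Lab 2 (research lead even), facing Invest heavily: Publish gives 1, Patent gives 14, Withhold gives -5. Proposed Patent is best. ✓
Lab 2 (research lead ahead), facing Invest heavily: Publish gives 10, Patent gives -7, Withhold gives 4. Proposed Publish is best. ✓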